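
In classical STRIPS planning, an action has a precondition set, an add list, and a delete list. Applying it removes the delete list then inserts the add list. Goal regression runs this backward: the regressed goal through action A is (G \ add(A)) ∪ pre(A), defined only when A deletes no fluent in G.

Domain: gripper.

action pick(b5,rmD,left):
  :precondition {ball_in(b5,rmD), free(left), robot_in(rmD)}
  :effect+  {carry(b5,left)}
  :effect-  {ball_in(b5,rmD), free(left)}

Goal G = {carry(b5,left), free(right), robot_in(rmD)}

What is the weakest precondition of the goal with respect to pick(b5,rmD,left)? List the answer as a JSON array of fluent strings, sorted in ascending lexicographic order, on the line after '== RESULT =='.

Regress:
  G ∩ del = {}  (empty — regression defined)
  G \ add = {carry(b5,left), free(right), robot_in(rmD)} \ {carry(b5,left)} = {free(right), robot_in(rmD)}
  ∪ pre   = {free(right), robot_in(rmD)} ∪ {ball_in(b5,rmD), free(left), robot_in(rmD)}
          = {ball_in(b5,rmD), free(left), free(right), robot_in(rmD)}

== RESULT ==
["ball_in(b5,rmD)", "free(left)", "free(right)", "robot_in(rmD)"]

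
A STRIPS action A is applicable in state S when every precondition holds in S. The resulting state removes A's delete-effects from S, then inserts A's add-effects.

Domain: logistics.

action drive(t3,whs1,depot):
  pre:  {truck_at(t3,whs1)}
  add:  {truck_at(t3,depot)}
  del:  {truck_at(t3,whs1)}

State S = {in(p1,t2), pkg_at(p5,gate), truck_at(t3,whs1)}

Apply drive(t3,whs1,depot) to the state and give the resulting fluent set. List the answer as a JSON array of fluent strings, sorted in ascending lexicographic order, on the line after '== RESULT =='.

Progress:
  pre ⊆ S: {truck_at(t3,whs1)} ⊆ S  — applicable
  S \ del = {in(p1,t2), pkg_at(p5,gate)}
  ∪ add   = {in(p1,t2), pkg_at(p5,gate), truck_at(t3,depot)}

== RESULT ==
["in(p1,t2)", "pkg_at(p5,gate)", "truck_at(t3,depot)"]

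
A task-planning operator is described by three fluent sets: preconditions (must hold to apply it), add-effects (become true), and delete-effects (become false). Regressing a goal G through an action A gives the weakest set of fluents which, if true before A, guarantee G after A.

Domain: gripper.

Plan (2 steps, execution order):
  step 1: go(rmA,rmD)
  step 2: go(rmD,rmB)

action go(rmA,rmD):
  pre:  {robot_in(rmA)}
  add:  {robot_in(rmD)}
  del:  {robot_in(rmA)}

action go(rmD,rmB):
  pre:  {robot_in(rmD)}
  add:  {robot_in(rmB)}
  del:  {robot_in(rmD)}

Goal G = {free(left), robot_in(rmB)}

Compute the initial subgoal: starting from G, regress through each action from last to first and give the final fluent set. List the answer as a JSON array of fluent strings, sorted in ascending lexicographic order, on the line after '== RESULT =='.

Regress step by step:
  through step 2 (go(rmD,rmB)): drop {robot_in(rmB)}, keep {free(left)}, require {robot_in(rmD)}
    → {free(left), robot_in(rmD)}
  through step 1 (go(rmA,rmD)): drop {robot_in(rmD)}, keep {free(left)}, require {robot_in(rmA)}
    → {free(left), robot_in(rmA)}

== RESULT ==
["free(left)", "robot_in(rmA)"]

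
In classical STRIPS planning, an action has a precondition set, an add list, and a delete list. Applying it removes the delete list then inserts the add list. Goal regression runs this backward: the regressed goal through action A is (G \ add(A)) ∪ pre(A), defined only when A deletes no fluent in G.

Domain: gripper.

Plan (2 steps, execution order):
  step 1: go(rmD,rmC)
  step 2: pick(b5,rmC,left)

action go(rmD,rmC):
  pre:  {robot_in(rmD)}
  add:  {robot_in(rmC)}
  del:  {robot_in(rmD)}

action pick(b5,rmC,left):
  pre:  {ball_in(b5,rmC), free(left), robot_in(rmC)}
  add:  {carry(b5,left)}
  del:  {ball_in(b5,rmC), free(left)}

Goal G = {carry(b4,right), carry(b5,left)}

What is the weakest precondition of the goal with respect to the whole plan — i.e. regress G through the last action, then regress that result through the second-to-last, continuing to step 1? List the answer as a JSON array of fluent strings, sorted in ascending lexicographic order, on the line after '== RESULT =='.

Work backward from the goal:
  through step 2 (pick(b5,rmC,left)): drop {carry(b5,left)}, keep {carry(b4,right)}, require {ball_in(b5,rmC), free(left), robot_in(rmC)}
    → {ball_in(b5,rmC), carry(b4,right), free(left), robot_in(rmC)}
  through step 1 (go(rmD,rmC)): drop {robot_in(rmC)}, keep {ball_in(b5,rmC), carry(b4,right), free(left)}, require {robot_in(rmD)}
    → {ball_in(b5,rmC), carry(b4,right), free(left), robot_in(rmD)}

== RESULT ==
["ball_in(b5,rmC)", "carry(b4,right)", "free(left)", "robot_in(rmD)"]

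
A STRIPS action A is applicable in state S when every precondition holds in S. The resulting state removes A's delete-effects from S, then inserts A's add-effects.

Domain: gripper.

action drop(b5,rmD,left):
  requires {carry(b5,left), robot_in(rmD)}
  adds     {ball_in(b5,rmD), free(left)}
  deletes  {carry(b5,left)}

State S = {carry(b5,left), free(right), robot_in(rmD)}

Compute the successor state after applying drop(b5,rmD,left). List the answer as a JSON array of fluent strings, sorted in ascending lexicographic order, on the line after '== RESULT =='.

Compute (S \ del) ∪ add:
  pre ⊆ S: {carry(b5,left), robot_in(rmD)} ⊆ S  — applicable
  S \ del = {free(right), robot_in(rmD)}
  ∪ add   = {ball_in(b5,rmD), free(left), free(right), robot_in(rmD)}

== RESULT ==
["ball_in(b5,rmD)", "free(left)", "free(right)", "robot_in(rmD)"]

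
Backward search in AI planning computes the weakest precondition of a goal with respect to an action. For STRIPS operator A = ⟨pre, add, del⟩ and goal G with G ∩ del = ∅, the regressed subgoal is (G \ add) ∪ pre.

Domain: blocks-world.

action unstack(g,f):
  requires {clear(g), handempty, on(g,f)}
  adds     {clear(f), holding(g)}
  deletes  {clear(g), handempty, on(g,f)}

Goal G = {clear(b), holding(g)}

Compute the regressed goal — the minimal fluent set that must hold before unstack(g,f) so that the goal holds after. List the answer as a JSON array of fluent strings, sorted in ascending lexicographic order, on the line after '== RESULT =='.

Compute (G \ add) ∪ pre:
  G ∩ del = {}  (empty — regression defined)
  G \ add = {clear(b), holding(g)} \ {clear(f), holding(g)} = {clear(b)}
  ∪ pre   = {clear(b)} ∪ {clear(g), handempty, on(g,f)}
          = {clear(b), clear(g), handempty, on(g,f)}

== RESULT ==
["clear(b)", "clear(g)", "handempty", "on(g,f)"]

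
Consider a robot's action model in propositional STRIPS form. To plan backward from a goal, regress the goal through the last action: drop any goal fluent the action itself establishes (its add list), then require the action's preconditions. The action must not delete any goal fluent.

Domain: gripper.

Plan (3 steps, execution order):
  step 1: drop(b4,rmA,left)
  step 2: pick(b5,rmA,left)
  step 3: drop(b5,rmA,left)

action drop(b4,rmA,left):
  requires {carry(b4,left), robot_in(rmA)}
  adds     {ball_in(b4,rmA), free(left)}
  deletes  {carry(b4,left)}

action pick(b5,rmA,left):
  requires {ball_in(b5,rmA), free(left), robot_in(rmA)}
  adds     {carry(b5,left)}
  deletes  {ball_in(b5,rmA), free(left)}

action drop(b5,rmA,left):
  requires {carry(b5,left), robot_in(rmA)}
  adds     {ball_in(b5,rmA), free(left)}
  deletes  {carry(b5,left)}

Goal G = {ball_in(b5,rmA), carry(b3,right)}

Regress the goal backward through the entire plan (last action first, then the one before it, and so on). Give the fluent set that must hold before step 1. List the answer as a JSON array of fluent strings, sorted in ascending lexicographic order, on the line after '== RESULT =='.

Work backward from the goal:
  through step 3 (drop(b5,rmA,left)): drop {ball_in(b5,rmA)}, keep {carry(b3,right)}, require {carry(b5,left), robot_in(rmA)}
    → {carry(b3,right), carry(b5,left), robot_in(rmA)}
  through step 2 (pick(b5,rmA,left)): drop {carry(b5,left)}, keep {carry(b3,right), robot_in(rmA)}, require {ball_in(b5,rmA), free(left), robot_in(rmA)}
    → {ball_in(b5,rmA), carry(b3,right), free(left), robot_in(rmA)}
  through step 1 (drop(b4,rmA,left)): drop {free(left)}, keep {ball_in(b5,rmA), carry(b3,right), robot_in(rmA)}, require {carry(b4,left), robot_in(rmA)}
    → {ball_in(b5,rmA), carry(b3,right), carry(b4,left), robot_in(rmA)}

== RESULT ==
["ball_in(b5,rmA)", "carry(b3,right)", "carry(b4,left)", "robot_in(rmA)"]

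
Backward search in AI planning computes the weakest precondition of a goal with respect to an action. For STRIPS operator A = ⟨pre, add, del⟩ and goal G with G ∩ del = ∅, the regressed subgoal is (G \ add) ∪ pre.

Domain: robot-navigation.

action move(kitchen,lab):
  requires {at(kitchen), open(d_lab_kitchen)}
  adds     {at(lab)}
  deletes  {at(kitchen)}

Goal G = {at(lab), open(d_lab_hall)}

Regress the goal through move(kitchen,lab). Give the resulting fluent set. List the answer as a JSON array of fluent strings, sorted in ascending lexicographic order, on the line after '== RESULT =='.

Compute (G \ add) ∪ pre:
  G ∩ del = {}  (empty — regression defined)
  G \ add = {at(lab), open(d_lab_hall)} \ {at(lab)} = {open(d_lab_hall)}
  ∪ pre   = {open(d_lab_hall)} ∪ {at(kitchen), open(d_lab_kitchen)}
          = {at(kitchen), open(d_lab_hall), open(d_lab_kitchen)}

== RESULT ==
["at(kitchen)", "open(d_lab_hall)", "open(d_lab_kitchen)"]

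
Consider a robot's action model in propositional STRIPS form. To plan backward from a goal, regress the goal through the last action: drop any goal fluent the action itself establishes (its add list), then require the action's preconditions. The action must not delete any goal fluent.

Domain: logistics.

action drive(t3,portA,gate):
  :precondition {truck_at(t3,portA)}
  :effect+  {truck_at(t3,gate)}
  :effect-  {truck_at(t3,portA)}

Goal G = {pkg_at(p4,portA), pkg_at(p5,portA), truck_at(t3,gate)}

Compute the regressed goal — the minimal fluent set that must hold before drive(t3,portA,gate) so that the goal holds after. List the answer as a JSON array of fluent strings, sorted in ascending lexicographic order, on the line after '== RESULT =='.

Regress:
  G ∩ del = {}  (empty — regression defined)
  G \ add = {pkg_at(p4,portA), pkg_at(p5,portA), truck_at(t3,gate)} \ {truck_at(t3,gate)} = {pkg_at(p4,portA), pkg_at(p5,portA)}
  ∪ pre   = {pkg_at(p4,portA), pkg_at(p5,portA)} ∪ {truck_at(t3,portA)}
          = {pkg_at(p4,portA), pkg_at(p5,portA), truck_at(t3,portA)}

== RESULT ==
["pkg_at(p4,portA)", "pkg_at(p5,portA)", "truck_at(t3,portA)"]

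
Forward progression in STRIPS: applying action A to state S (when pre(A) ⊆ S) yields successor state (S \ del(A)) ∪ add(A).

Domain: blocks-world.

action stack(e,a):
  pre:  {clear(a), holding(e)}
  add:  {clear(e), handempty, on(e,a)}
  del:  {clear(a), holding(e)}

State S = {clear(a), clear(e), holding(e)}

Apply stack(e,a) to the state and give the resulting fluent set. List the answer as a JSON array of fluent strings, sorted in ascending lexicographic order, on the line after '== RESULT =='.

Compute (S \ del) ∪ add:
  pre ⊆ S: {clear(a), holding(e)} ⊆ S  — applicable
  S \ del = {clear(e)}
  ∪ add   = {clear(e), handempty, on(e,a)}

== RESULT ==
["clear(e)", "handempty", "on(e,a)"]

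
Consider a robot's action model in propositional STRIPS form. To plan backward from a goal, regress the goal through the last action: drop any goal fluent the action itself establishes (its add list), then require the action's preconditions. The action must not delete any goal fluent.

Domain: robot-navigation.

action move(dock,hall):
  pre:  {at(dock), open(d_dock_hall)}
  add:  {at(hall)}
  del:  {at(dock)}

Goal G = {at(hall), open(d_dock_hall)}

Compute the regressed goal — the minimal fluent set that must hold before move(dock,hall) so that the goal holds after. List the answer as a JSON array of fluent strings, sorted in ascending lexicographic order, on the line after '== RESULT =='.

Compute (G \ add) ∪ pre:
  G ∩ del = {}  (empty — regression defined)
  G \ add = {at(hall), open(d_dock_hall)} \ {at(hall)} = {open(d_dock_hall)}
  ∪ pre   = {open(d_dock_hall)} ∪ {at(dock), open(d_dock_hall)}
          = {at(dock), open(d_dock_hall)}

== RESULT ==
["at(dock)", "open(d_dock_hall)"]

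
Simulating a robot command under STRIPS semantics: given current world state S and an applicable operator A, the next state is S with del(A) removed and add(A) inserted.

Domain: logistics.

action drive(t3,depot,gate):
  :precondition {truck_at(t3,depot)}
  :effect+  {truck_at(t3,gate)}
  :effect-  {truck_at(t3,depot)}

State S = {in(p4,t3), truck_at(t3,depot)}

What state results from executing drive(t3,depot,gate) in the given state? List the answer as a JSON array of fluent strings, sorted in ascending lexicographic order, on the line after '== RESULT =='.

Compute (S \ del) ∪ add:
  pre ⊆ S: {truck_at(t3,depot)} ⊆ S  — applicable
  S \ del = {in(p4,t3)}
  ∪ add   = {in(p4,t3), truck_at(t3,gate)}

== RESULT ==
["in(p4,t3)", "truck_at(t3,gate)"]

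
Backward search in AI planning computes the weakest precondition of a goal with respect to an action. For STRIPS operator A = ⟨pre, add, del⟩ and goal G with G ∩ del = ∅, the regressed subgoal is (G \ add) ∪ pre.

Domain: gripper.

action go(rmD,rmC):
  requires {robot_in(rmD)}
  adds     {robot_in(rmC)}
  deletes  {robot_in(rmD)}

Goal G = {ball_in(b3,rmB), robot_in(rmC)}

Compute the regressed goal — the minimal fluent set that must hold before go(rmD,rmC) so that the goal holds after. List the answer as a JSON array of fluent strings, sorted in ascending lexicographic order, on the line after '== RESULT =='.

Compute (G \ add) ∪ pre:
  G ∩ del = {}  (empty — regression defined)
  G \ add = {ball_in(b3,rmB), robot_in(rmC)} \ {robot_in(rmC)} = {ball_in(b3,rmB)}
  ∪ pre   = {ball_in(b3,rmB)} ∪ {robot_in(rmD)}
          = {ball_in(b3,rmB), robot_in(rmD)}

== RESULT ==
["ball_in(b3,rmB)", "robot_in(rmD)"]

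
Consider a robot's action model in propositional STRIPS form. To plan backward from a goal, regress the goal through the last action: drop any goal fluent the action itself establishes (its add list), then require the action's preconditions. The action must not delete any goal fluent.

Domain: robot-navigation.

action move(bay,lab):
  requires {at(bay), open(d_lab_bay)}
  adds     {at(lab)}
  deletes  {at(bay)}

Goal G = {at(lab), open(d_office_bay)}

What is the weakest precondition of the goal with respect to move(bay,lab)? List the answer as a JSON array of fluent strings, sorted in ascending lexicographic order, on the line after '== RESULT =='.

Compute (G \ add) ∪ pre:
  G ∩ del = {}  (empty — regression defined)
  G \ add = {at(lab), open(d_office_bay)} \ {at(lab)} = {open(d_office_bay)}
  ∪ pre   = {open(d_office_bay)} ∪ {at(bay), open(d_lab_bay)}
          = {at(bay), open(d_lab_bay), open(d_office_bay)}

== RESULT ==
["at(bay)", "open(d_lab_bay)", "open(d_office_bay)"]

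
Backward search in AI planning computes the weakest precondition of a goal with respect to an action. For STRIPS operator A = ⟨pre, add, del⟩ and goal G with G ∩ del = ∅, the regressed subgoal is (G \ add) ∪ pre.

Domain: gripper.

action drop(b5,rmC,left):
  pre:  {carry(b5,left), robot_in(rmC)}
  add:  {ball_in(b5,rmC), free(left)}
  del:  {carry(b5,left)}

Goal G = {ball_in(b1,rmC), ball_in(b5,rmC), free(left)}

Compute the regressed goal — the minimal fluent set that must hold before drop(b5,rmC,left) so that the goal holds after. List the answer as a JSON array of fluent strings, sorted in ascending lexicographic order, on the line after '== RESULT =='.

Regress:
  G ∩ del = {}  (empty — regression defined)
  G \ add = {ball_in(b1,rmC), ball_in(b5,rmC), free(left)} \ {ball_in(b5,rmC), free(left)} = {ball_in(b1,rmC)}
  ∪ pre   = {ball_in(b1,rmC)} ∪ {carry(b5,left), robot_in(rmC)}
          = {ball_in(b1,rmC), carry(b5,left), robot_in(rmC)}

== RESULT ==
["ball_in(b1,rmC)", "carry(b5,left)", "robot_in(rmC)"]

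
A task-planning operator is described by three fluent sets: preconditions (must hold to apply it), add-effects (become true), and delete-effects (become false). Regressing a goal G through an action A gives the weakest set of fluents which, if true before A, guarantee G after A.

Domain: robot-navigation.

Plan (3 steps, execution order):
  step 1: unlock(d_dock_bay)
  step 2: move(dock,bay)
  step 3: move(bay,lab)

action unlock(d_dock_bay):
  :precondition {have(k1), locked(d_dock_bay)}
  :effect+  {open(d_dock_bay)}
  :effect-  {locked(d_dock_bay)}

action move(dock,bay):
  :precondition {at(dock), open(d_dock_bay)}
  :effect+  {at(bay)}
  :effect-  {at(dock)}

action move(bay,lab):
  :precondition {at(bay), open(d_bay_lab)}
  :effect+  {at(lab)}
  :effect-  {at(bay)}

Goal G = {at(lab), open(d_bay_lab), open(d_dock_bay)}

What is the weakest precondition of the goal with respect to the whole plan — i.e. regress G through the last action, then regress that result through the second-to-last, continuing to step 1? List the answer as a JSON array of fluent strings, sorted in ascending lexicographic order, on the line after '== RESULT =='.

Work backward from the goal:
  through step 3 (move(bay,lab)): drop {at(lab)}, keep {open(d_bay_lab), open(d_dock_bay)}, require {at(bay), open(d_bay_lab)}
    → {at(bay), open(d_bay_lab), open(d_dock_bay)}
  through step 2 (move(dock,bay)): drop {at(bay)}, keep {open(d_bay_lab), open(d_dock_bay)}, require {at(dock), open(d_dock_bay)}
    → {at(dock), open(d_bay_lab), open(d_dock_bay)}
  through step 1 (unlock(d_dock_bay)): drop {open(d_dock_bay)}, keep {at(dock), open(d_bay_lab)}, require {have(k1), locked(d_dock_bay)}
    → {at(dock), have(k1), locked(d_dock_bay), open(d_bay_lab)}

== RESULT ==
["at(dock)", "have(k1)", "locked(d_dock_bay)", "open(d_bay_lab)"]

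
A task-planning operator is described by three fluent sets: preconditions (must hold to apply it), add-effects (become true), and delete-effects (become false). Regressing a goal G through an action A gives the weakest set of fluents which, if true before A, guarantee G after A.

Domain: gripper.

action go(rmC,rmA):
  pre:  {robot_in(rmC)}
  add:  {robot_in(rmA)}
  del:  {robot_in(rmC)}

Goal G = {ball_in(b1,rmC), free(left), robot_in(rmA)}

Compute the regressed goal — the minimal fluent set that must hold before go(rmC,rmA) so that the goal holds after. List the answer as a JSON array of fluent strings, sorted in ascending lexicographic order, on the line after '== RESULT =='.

Compute (G \ add) ∪ pre:
  G ∩ del = {}  (empty — regression defined)
  G \ add = {ball_in(b1,rmC), free(left), robot_in(rmA)} \ {robot_in(rmA)} = {ball_in(b1,rmC), free(left)}
  ∪ pre   = {ball_in(b1,rmC), free(left)} ∪ {robot_in(rmC)}
          = {ball_in(b1,rmC), free(left), robot_in(rmC)}

== RESULT ==
["ball_in(b1,rmC)", "free(left)", "robot_in(rmC)"]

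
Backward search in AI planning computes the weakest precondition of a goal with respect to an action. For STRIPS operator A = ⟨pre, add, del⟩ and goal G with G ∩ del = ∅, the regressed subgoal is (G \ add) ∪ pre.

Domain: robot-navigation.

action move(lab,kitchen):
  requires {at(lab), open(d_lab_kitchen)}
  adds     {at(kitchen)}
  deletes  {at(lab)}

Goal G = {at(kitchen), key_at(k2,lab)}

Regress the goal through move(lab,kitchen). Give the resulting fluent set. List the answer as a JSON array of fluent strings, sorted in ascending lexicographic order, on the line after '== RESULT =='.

Regress:
  G ∩ del = {}  (empty — regression defined)
  G \ add = {at(kitchen), key_at(k2,lab)} \ {at(kitchen)} = {key_at(k2,lab)}
  ∪ pre   = {key_at(k2,lab)} ∪ {at(lab), open(d_lab_kitchen)}
          = {at(lab), key_at(k2,lab), open(d_lab_kitchen)}

== RESULT ==
["at(lab)", "key_at(k2,lab)", "open(d_lab_kitchen)"]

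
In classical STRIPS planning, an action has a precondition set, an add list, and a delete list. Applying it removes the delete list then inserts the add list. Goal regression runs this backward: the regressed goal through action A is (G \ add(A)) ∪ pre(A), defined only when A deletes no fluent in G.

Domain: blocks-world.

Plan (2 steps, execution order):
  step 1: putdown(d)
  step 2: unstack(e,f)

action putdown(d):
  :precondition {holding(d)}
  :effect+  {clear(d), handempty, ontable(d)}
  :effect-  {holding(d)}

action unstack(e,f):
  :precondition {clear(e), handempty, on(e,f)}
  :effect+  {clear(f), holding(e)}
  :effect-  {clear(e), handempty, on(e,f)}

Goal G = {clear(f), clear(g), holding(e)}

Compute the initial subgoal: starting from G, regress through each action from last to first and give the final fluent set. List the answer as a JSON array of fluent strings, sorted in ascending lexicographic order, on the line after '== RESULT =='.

Work backward from the goal:
  through step 2 (unstack(e,f)): drop {clear(f), holding(e)}, keep {clear(g)}, require {clear(e), handempty, on(e,f)}
    → {clear(e), clear(g), handempty, on(e,f)}
  through step 1 (putdown(d)): drop {handempty}, keep {clear(e), clear(g), on(e,f)}, require {holding(d)}
    → {clear(e), clear(g), holding(d), on(e,f)}

== RESULT ==
["clear(e)", "clear(g)", "holding(d)", "on(e,f)"]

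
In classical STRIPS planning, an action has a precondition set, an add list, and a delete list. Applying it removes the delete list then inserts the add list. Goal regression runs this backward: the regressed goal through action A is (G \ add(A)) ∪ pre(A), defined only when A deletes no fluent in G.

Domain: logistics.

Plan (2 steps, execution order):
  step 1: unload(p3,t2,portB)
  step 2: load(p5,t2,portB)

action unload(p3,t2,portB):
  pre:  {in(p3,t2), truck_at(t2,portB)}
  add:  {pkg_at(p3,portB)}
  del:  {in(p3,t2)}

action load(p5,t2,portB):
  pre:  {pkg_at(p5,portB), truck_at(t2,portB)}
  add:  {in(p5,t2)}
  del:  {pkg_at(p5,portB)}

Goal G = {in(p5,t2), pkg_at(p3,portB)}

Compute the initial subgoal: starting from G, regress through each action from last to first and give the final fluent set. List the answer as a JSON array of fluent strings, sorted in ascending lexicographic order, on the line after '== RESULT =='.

Regress step by step:
  through step 2 (load(p5,t2,portB)): drop {in(p5,t2)}, keep {pkg_at(p3,portB)}, require {pkg_at(p5,portB), truck_at(t2,portB)}
    → {pkg_at(p3,portB), pkg_at(p5,portB), truck_at(t2,portB)}
  through step 1 (unload(p3,t2,portB)): drop {pkg_at(p3,portB)}, keep {pkg_at(p5,portB), truck_at(t2,portB)}, require {in(p3,t2), truck_at(t2,portB)}
    → {in(p3,t2), pkg_at(p5,portB), truck_at(t2,portB)}

== RESULT ==
["in(p3,t2)", "pkg_at(p5,portB)", "truck_at(t2,portB)"]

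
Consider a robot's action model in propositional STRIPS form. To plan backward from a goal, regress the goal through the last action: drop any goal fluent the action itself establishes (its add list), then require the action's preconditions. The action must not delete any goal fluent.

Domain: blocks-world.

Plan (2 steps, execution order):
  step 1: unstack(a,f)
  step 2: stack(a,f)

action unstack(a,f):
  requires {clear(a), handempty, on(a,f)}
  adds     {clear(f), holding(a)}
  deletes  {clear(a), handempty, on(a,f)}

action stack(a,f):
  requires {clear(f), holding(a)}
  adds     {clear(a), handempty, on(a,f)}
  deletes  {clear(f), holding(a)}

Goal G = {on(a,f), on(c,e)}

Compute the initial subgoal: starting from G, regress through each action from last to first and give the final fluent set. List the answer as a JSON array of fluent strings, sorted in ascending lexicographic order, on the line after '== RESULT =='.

Work backward from the goal:
  through step 2 (stack(a,f)): drop {on(a,f)}, keep {on(c,e)}, require {clear(f), holding(a)}
    → {clear(f), holding(a), on(c,e)}
  through step 1 (unstack(a,f)): drop {clear(f), holding(a)}, keep {on(c,e)}, require {clear(a), handempty, on(a,f)}
    → {clear(a), handempty, on(a,f), on(c,e)}

== RESULT ==
["clear(a)", "handempty", "on(a,f)", "on(c,e)"]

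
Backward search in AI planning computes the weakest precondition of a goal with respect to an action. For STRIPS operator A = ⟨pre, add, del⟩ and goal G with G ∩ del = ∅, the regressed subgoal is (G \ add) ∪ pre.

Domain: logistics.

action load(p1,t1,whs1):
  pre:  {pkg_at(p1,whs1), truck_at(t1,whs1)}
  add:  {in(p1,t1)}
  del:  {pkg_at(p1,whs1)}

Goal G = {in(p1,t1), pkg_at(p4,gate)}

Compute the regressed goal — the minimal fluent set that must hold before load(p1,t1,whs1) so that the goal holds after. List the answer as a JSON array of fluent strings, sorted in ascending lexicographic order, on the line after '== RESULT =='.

Compute (G \ add) ∪ pre:
  G ∩ del = {}  (empty — regression defined)
  G \ add = {in(p1,t1), pkg_at(p4,gate)} \ {in(p1,t1)} = {pkg_at(p4,gate)}
  ∪ pre   = {pkg_at(p4,gate)} ∪ {pkg_at(p1,whs1), truck_at(t1,whs1)}
          = {pkg_at(p1,whs1), pkg_at(p4,gate), truck_at(t1,whs1)}

== RESULT ==
["pkg_at(p1,whs1)", "pkg_at(p4,gate)", "truck_at(t1,whs1)"]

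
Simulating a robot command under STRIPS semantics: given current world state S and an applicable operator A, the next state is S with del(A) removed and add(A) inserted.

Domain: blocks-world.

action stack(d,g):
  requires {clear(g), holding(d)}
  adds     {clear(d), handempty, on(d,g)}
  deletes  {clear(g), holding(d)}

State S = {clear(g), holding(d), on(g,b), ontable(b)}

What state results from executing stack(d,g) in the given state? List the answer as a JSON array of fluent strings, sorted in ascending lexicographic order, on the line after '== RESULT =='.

Compute (S \ del) ∪ add:
  pre ⊆ S: {clear(g), holding(d)} ⊆ S  — applicable
  S \ del = {on(g,b), ontable(b)}
  ∪ add   = {clear(d), handempty, on(d,g), on(g,b), ontable(b)}

== RESULT ==
["clear(d)", "handempty", "on(d,g)", "on(g,b)", "ontable(b)"]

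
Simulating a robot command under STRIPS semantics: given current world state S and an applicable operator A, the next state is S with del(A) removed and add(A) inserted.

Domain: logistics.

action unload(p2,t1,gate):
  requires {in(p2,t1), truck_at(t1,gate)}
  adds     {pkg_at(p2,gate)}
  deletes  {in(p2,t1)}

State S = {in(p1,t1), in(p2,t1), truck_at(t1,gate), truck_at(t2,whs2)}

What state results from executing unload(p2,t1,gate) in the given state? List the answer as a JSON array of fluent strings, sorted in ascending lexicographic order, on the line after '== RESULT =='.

Progress:
  pre ⊆ S: {in(p2,t1), truck_at(t1,gate)} ⊆ S  — applicable
  S \ del = {in(p1,t1), truck_at(t1,gate), truck_at(t2,whs2)}
  ∪ add   = {in(p1,t1), pkg_at(p2,gate), truck_at(t1,gate), truck_at(t2,whs2)}

== RESULT ==
["in(p1,t1)", "pkg_at(p2,gate)", "truck_at(t1,gate)", "truck_at(t2,whs2)"]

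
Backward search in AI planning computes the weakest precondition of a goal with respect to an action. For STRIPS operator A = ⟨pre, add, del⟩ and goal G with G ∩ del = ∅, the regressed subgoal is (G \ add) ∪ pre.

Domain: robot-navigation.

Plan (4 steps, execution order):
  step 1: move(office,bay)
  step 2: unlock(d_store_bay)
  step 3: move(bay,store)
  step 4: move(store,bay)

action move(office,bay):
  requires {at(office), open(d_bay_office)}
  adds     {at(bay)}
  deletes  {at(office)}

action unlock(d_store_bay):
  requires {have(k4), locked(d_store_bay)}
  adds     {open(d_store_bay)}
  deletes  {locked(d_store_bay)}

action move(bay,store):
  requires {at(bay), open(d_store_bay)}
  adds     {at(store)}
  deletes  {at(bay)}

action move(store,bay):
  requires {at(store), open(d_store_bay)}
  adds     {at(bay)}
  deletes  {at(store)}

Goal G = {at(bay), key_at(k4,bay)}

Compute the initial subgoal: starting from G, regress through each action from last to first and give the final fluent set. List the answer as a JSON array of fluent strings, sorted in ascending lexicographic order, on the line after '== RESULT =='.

Work backward from the goal:
  through step 4 (move(store,bay)): drop {at(bay)}, keep {key_at(k4,bay)}, require {at(store), open(d_store_bay)}
    → {at(store), key_at(k4,bay), open(d_store_bay)}
  through step 3 (move(bay,store)): drop {at(store)}, keep {key_at(k4,bay), open(d_store_bay)}, require {at(bay), open(d_store_bay)}
    → {at(bay), key_at(k4,bay), open(d_store_bay)}
  through step 2 (unlock(d_store_bay)): drop {open(d_store_bay)}, keep {at(bay), key_at(k4,bay)}, require {have(k4), locked(d_store_bay)}
    → {at(bay), have(k4), key_at(k4,bay), locked(d_store_bay)}
  through step 1 (move(office,bay)): drop {at(bay)}, keep {have(k4), key_at(k4,bay), locked(d_store_bay)}, require {at(office), open(d_bay_office)}
    → {at(office), have(k4), key_at(k4,bay), locked(d_store_bay), open(d_bay_office)}

== RESULT ==
["at(office)", "have(k4)", "key_at(k4,bay)", "locked(d_store_bay)", "open(d_bay_office)"]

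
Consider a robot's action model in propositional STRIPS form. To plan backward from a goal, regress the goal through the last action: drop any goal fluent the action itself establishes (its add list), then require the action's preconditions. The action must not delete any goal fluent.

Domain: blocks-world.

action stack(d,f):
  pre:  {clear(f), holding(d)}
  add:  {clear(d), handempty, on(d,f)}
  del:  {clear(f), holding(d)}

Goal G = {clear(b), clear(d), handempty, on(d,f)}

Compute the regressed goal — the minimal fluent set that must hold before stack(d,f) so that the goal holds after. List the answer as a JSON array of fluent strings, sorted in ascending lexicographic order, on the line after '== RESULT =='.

Regress:
  G ∩ del = {}  (empty — regression defined)
  G \ add = {clear(b), clear(d), handempty, on(d,f)} \ {clear(d), handempty, on(d,f)} = {clear(b)}
  ∪ pre   = {clear(b)} ∪ {clear(f), holding(d)}
          = {clear(b), clear(f), holding(d)}

== RESULT ==
["clear(b)", "clear(f)", "holding(d)"]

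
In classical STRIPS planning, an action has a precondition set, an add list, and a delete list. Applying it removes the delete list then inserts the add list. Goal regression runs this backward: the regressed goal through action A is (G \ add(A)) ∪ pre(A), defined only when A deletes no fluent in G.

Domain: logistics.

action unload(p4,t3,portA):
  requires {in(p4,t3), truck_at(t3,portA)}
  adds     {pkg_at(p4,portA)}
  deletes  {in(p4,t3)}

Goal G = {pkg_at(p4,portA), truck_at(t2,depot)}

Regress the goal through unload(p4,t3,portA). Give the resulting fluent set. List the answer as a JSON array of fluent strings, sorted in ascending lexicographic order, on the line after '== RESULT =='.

Compute (G \ add) ∪ pre:
  G ∩ del = {}  (empty — regression defined)
  G \ add = {pkg_at(p4,portA), truck_at(t2,depot)} \ {pkg_at(p4,portA)} = {truck_at(t2,depot)}
  ∪ pre   = {truck_at(t2,depot)} ∪ {in(p4,t3), truck_at(t3,portA)}
          = {in(p4,t3), truck_at(t2,depot), truck_at(t3,portA)}

== RESULT ==
["in(p4,t3)", "truck_at(t2,depot)", "truck_at(t3,portA)"]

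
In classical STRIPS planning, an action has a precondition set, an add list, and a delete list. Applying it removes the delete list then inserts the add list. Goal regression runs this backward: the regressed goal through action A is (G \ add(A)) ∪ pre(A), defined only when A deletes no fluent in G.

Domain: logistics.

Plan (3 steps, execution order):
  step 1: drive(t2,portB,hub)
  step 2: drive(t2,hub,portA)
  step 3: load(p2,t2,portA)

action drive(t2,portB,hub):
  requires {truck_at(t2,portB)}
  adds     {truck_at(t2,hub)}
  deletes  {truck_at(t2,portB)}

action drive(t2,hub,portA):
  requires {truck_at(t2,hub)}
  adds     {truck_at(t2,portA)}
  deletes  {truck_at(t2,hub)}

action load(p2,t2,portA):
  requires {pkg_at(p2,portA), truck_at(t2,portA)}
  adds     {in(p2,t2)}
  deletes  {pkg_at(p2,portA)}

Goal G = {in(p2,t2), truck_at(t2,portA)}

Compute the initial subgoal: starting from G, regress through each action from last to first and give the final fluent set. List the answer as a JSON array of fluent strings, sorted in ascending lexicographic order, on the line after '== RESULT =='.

Regress step by step:
  through step 3 (load(p2,t2,portA)): drop {in(p2,t2)}, keep {truck_at(t2,portA)}, require {pkg_at(p2,portA), truck_at(t2,portA)}
    → {pkg_at(p2,portA), truck_at(t2,portA)}
  through step 2 (drive(t2,hub,portA)): drop {truck_at(t2,portA)}, keep {pkg_at(p2,portA)}, require {truck_at(t2,hub)}
    → {pkg_at(p2,portA), truck_at(t2,hub)}
  through step 1 (drive(t2,portB,hub)): drop {truck_at(t2,hub)}, keep {pkg_at(p2,portA)}, require {truck_at(t2,portB)}
    → {pkg_at(p2,portA), truck_at(t2,portB)}

== RESULT ==
["pkg_at(p2,portA)", "truck_at(t2,portB)"]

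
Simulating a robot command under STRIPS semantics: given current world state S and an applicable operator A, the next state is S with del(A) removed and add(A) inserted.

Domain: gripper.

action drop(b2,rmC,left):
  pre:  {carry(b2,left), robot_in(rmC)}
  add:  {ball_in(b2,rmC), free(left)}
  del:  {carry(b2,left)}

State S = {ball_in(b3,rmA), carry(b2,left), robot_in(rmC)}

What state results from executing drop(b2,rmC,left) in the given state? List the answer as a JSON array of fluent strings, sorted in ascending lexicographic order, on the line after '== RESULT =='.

Compute (S \ del) ∪ add:
  pre ⊆ S: {carry(b2,left), robot_in(rmC)} ⊆ S  — applicable
  S \ del = {ball_in(b3,rmA), robot_in(rmC)}
  ∪ add   = {ball_in(b2,rmC), ball_in(b3,rmA), free(left), robot_in(rmC)}

== RESULT ==
["ball_in(b2,rmC)", "ball_in(b3,rmA)", "free(left)", "robot_in(rmC)"]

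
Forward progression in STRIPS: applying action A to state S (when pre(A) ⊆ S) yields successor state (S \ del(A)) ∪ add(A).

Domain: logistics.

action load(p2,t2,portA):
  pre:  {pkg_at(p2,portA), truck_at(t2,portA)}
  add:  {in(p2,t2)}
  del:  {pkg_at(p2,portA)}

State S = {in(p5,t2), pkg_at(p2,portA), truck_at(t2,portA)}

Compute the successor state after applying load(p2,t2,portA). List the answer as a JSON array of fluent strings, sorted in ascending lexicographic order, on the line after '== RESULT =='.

Progress:
  pre ⊆ S: {pkg_at(p2,portA), truck_at(t2,portA)} ⊆ S  — applicable
  S \ del = {in(p5,t2), truck_at(t2,portA)}
  ∪ add   = {in(p2,t2), in(p5,t2), truck_at(t2,portA)}

== RESULT ==
["in(p2,t2)", "in(p5,t2)", "truck_at(t2,portA)"]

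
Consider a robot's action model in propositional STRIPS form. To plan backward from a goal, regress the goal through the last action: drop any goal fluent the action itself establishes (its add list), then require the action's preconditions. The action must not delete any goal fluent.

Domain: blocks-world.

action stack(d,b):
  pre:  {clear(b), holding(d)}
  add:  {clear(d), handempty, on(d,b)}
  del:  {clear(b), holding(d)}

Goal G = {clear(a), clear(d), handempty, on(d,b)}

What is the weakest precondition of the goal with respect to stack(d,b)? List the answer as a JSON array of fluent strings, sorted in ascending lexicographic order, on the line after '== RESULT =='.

Regress:
  G ∩ del = {}  (empty — regression defined)
  G \ add = {clear(a), clear(d), handempty, on(d,b)} \ {clear(d), handempty, on(d,b)} = {clear(a)}
  ∪ pre   = {clear(a)} ∪ {clear(b), holding(d)}
          = {clear(a), clear(b), holding(d)}

== RESULT ==
["clear(a)", "clear(b)", "holding(d)"]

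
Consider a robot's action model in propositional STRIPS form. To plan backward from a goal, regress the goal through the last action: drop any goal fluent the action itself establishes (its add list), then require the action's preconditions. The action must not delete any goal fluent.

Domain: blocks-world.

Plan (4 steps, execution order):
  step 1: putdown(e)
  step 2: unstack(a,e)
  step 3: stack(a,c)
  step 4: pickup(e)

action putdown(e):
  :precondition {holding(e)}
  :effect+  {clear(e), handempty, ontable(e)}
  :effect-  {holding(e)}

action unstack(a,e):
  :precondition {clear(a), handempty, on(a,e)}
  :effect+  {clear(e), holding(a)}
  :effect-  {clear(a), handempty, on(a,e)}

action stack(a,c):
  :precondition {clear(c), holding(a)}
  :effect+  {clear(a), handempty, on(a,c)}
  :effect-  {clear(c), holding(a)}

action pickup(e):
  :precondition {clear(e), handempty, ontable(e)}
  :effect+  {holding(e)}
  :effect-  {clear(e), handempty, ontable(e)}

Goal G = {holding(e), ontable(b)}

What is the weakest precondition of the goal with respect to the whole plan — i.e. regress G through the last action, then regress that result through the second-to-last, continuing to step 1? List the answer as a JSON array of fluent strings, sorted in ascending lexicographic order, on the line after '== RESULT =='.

Work backward from the goal:
  through step 4 (pickup(e)): drop {holding(e)}, keep {ontable(b)}, require {clear(e), handempty, ontable(e)}
    → {clear(e), handempty, ontable(b), ontable(e)}
  through step 3 (stack(a,c)): drop {handempty}, keep {clear(e), ontable(b), ontable(e)}, require {clear(c), holding(a)}
    → {clear(c), clear(e), holding(a), ontable(b), ontable(e)}
  through step 2 (unstack(a,e)): drop {clear(e), holding(a)}, keep {clear(c), ontable(b), ontable(e)}, require {clear(a), handempty, on(a,e)}
    → {clear(a), clear(c), handempty, on(a,e), ontable(b), ontable(e)}
  through step 1 (putdown(e)): drop {handempty, ontable(e)}, keep {clear(a), clear(c), on(a,e), ontable(b)}, require {holding(e)}
    → {clear(a), clear(c), holding(e), on(a,e), ontable(b)}

== RESULT ==
["clear(a)", "clear(c)", "holding(e)", "on(a,e)", "ontable(b)"]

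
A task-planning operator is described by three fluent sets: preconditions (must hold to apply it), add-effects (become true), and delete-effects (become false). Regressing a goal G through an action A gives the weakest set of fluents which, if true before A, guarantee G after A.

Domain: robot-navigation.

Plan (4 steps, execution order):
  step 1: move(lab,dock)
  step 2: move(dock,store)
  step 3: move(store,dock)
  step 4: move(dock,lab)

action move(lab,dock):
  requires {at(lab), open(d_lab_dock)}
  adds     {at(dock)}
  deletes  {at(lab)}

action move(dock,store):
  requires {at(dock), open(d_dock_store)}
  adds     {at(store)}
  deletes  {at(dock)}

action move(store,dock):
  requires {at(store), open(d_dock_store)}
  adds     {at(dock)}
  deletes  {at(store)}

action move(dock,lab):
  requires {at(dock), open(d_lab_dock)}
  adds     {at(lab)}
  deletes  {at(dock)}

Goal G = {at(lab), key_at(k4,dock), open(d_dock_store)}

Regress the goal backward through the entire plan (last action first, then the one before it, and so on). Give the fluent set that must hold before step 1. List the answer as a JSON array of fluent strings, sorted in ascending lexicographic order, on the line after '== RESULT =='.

Work backward from the goal:
  through step 4 (move(dock,lab)): drop {at(lab)}, keep {key_at(k4,dock), open(d_dock_store)}, require {at(dock), open(d_lab_dock)}
    → {at(dock), key_at(k4,dock), open(d_dock_store), open(d_lab_dock)}
  through step 3 (move(store,dock)): drop {at(dock)}, keep {key_at(k4,dock), open(d_dock_store), open(d_lab_dock)}, require {at(store), open(d_dock_store)}
    → {at(store), key_at(k4,dock), open(d_dock_store), open(d_lab_dock)}
  through step 2 (move(dock,store)): drop {at(store)}, keep {key_at(k4,dock), open(d_dock_store), open(d_lab_dock)}, require {at(dock), open(d_dock_store)}
    → {at(dock), key_at(k4,dock), open(d_dock_store), open(d_lab_dock)}
  through step 1 (move(lab,dock)): drop {at(dock)}, keep {key_at(k4,dock), open(d_dock_store), open(d_lab_dock)}, require {at(lab), open(d_lab_dock)}
    → {at(lab), key_at(k4,dock), open(d_dock_store), open(d_lab_dock)}

== RESULT ==
["at(lab)", "key_at(k4,dock)", "open(d_dock_store)", "open(d_lab_dock)"]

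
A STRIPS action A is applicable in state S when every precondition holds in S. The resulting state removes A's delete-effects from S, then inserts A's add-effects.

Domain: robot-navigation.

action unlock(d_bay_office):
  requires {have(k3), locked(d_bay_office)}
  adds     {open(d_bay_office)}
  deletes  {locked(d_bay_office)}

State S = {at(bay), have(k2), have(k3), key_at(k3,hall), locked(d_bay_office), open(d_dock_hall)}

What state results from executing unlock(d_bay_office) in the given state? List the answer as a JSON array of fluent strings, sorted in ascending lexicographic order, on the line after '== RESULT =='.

Compute (S \ del) ∪ add:
  pre ⊆ S: {have(k3), locked(d_bay_office)} ⊆ S  — applicable
  S \ del = {at(bay), have(k2), have(k3), key_at(k3,hall), open(d_dock_hall)}
  ∪ add   = {at(bay), have(k2), have(k3), key_at(k3,hall), open(d_bay_office), open(d_dock_hall)}

== RESULT ==
["at(bay)", "have(k2)", "have(k3)", "key_at(k3,hall)", "open(d_bay_office)", "open(d_dock_hall)"]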